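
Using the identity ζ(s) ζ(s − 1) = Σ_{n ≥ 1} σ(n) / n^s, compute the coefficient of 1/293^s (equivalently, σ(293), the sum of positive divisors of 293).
σ(293) = 294

In the product (Σ m^0/m^s)(Σ k / k^s) = Σ (Σ_{d | n} d) / n^s, the coefficient of 1/n^s is σ(n) = Σ_{d | n} d. For n = 293, divisors are [1, 293]; summing: σ(293) = 294.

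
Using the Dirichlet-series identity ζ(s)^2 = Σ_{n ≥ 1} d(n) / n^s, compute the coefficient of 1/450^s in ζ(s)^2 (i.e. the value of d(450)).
d(450) = 18

ζ(s)^2 = (Σ 1/m^s)(Σ 1/k^s). The coefficient of 1/n^s in the product is the number of ordered pairs (m, k) with mk = n, which equals d(n). For n = 450, divisors are [1, 2, 3, 5, 6, 9, 10, 15, 18, 25, 30, 45, 50, 75, 90, 150, 225, 450], so d(450) = 18.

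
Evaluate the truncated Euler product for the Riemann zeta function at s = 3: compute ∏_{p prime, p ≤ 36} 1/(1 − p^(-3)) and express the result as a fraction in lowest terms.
∏ = 209363023479599225665/174187638420315512832

The primes p ≤ 36 are [2, 3, 5, 7, 11, 13, 17, 19, 23, 29, 31]. For each prime, (1 − 1/p^3)^(-1) = p^3 / (p^3 − 1). The product is (1 − 1/2^3)^(-1), (1 − 1/3^3)^(-1), (1 − 1/5^3)^(-1), (1 − 1/7^3)^(-1), (1 − 1/11^3)^(-1), (1 − 1/13^3)^(-1), (1 − 1/17^3)^(-1), (1 − 1/19^3)^(-1), (1 − 1/23^3)^(-1), (1 − 1/29^3)^(-1), (1 − 1/31^3)^(-1) = ∏ p^3 / (p^3 − 1) = 209363023479599225665/174187638420315512832.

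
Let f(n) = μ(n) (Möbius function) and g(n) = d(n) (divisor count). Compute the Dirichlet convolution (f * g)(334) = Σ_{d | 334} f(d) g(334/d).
(μ * d)(334) = 1

Divisors of 334: [1, 2, 167, 334]. For each d | 334:
  d = 1: μ(1) · d(334/1) = 1 · 4 = 4
  d = 2: μ(2) · d(334/2) = -1 · 2 = -2
  d = 167: μ(167) · d(334/167) = -1 · 2 = -2
  d = 334: μ(334) · d(334/334) = 1 · 1 = 1
Summing: (μ * d)(334) = 4 + -2 + -2 + 1 = 1.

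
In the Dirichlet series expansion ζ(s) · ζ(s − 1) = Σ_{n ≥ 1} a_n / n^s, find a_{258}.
σ(258) = 528

In the product (Σ m^0/m^s)(Σ k / k^s) = Σ (Σ_{d | n} d) / n^s, the coefficient of 1/n^s is σ(n) = Σ_{d | n} d. For n = 258, divisors are [1, 2, 3, 6, 43, 86, 129, 258]; summing: σ(258) = 528.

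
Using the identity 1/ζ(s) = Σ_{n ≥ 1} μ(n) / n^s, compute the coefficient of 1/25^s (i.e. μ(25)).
μ(25) = 0

Factor n = 25 = 5^2. μ(n) = 0 if any exponent ≥ 2 (not squarefree); otherwise μ(n) = (−1)^{ω(n)} where ω(n) is the number of distinct prime factors. Applying: μ(25) = 0.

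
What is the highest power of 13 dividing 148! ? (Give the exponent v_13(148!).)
v_13(148!) = 11

Legendre's formula: v_p(n!) = Σ_{k ≥ 1} ⌊n / p^k⌋. For p = 13, n = 148, the terms are:
  ⌊148/13^1⌋ = ⌊148/13⌋ = 11
(the next term ⌊148/13^2⌋ = 0, terminating the sum). Summing: v_13(148!) = 11 = 11.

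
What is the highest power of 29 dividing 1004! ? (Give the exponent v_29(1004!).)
v_29(1004!) = 35

Legendre's formula: v_p(n!) = Σ_{k ≥ 1} ⌊n / p^k⌋. For p = 29, n = 1004, the terms are:
  ⌊1004/29^1⌋ = ⌊1004/29⌋ = 34
  ⌊1004/29^2⌋ = ⌊1004/841⌋ = 1
(the next term ⌊1004/29^3⌋ = 0, terminating the sum). Summing: v_29(1004!) = 34 + 1 = 35.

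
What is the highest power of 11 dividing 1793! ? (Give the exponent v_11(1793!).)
v_11(1793!) = 178

Legendre's formula: v_p(n!) = Σ_{k ≥ 1} ⌊n / p^k⌋. For p = 11, n = 1793, the terms are:
  ⌊1793/11^1⌋ = ⌊1793/11⌋ = 163
  ⌊1793/11^2⌋ = ⌊1793/121⌋ = 14
  ⌊1793/11^3⌋ = ⌊1793/1331⌋ = 1
(the next term ⌊1793/11^4⌋ = 0, terminating the sum). Summing: v_11(1793!) = 163 + 14 + 1 = 178.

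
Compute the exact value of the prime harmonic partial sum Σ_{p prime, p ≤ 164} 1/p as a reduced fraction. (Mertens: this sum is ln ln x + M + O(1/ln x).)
Σ 1/p = 10988187442690106858194788089546541159451476081371138484805233167/5766152219975951659023630035336134306565384015606066319856068810

π(164) = 38, so the primes ≤ 164 are [2, 3, 5, 7, 11, 13, 17, 19, 23, 29, 31, 37, 41, 43, 47, 53, 59, 61, 67, 71, 73, 79, 83, 89, 97, 101, 103, 107, 109, 113, 127, 131, 137, 139, 149, 151, 157, 163]. Summing 1/p over these primes: 10988187442690106858194788089546541159451476081371138484805233167/5766152219975951659023630035336134306565384015606066319856068810 ≈ 1.9056. Mertens estimate ln ln(164) + 0.2615 ≈ 1.8907.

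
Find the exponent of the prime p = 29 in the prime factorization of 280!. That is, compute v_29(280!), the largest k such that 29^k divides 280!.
v_29(280!) = 9

Legendre's formula: v_p(n!) = Σ_{k ≥ 1} ⌊n / p^k⌋. For p = 29, n = 280, the terms are:
  ⌊280/29^1⌋ = ⌊280/29⌋ = 9
(the next term ⌊280/29^2⌋ = 0, terminating the sum). Summing: v_29(280!) = 9 = 9.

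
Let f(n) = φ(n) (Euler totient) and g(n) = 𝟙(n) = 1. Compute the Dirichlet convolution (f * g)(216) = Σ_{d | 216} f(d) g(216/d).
(φ * 𝟙)(216) = 216

Divisors of 216: [1, 2, 3, 4, 6, 8, 9, 12, 18, 24, 27, 36, 54, 72, 108, 216]. For each d | 216:
  d = 1: φ(1) · 𝟙(216/1) = 1 · 1 = 1
  d = 2: φ(2) · 𝟙(216/2) = 1 · 1 = 1
  d = 3: φ(3) · 𝟙(216/3) = 2 · 1 = 2
  d = 4: φ(4) · 𝟙(216/4) = 2 · 1 = 2
  d = 6: φ(6) · 𝟙(216/6) = 2 · 1 = 2
  d = 8: φ(8) · 𝟙(216/8) = 4 · 1 = 4
  d = 9: φ(9) · 𝟙(216/9) = 6 · 1 = 6
  d = 12: φ(12) · 𝟙(216/12) = 4 · 1 = 4
  d = 18: φ(18) · 𝟙(216/18) = 6 · 1 = 6
  d = 24: φ(24) · 𝟙(216/24) = 8 · 1 = 8
  d = 27: φ(27) · 𝟙(216/27) = 18 · 1 = 18
  d = 36: φ(36) · 𝟙(216/36) = 12 · 1 = 12
  d = 54: φ(54) · 𝟙(216/54) = 18 · 1 = 18
  d = 72: φ(72) · 𝟙(216/72) = 24 · 1 = 24
  d = 108: φ(108) · 𝟙(216/108) = 36 · 1 = 36
  d = 216: φ(216) · 𝟙(216/216) = 72 · 1 = 72
Summing: (φ * 𝟙)(216) = 1 + 1 + 2 + 2 + 2 + 4 + 6 + 4 + 6 + 8 + 18 + 12 + 18 + 24 + 36 + 72 = 216.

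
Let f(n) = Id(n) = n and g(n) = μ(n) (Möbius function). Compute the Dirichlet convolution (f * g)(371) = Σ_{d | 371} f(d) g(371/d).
(Id * μ)(371) = 312

Divisors of 371: [1, 7, 53, 371]. For each d | 371:
  d = 1: Id(1) · μ(371/1) = 1 · 1 = 1
  d = 7: Id(7) · μ(371/7) = 7 · -1 = -7
  d = 53: Id(53) · μ(371/53) = 53 · -1 = -53
  d = 371: Id(371) · μ(371/371) = 371 · 1 = 371
Summing: (Id * μ)(371) = 1 + -7 + -53 + 371 = 312.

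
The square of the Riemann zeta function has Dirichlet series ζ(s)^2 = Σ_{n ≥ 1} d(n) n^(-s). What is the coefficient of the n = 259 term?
d(259) = 4

ζ(s)^2 = (Σ 1/m^s)(Σ 1/k^s). The coefficient of 1/n^s in the product is the number of ordered pairs (m, k) with mk = n, which equals d(n). For n = 259, divisors are [1, 7, 37, 259], so d(259) = 4.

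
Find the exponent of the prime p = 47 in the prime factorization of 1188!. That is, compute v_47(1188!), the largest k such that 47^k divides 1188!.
v_47(1188!) = 25

Legendre's formula: v_p(n!) = Σ_{k ≥ 1} ⌊n / p^k⌋. For p = 47, n = 1188, the terms are:
  ⌊1188/47^1⌋ = ⌊1188/47⌋ = 25
(the next term ⌊1188/47^2⌋ = 0, terminating the sum). Summing: v_47(1188!) = 25 = 25.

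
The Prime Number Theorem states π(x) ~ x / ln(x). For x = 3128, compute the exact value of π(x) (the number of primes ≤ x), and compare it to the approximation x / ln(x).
π(3128) = 445;  x/ln(x) ≈ 388.66;  relative error ≈ 12.66%.

Directly count primes up to 3128: π(3128) = 445. The PNT approximation gives 3128/ln(3128) ≈ 3128/8.04815 ≈ 388.66. Relative error (π(x) − x/ln(x)) / π(x) ≈ 12.66%; the approximation is known to undercount slightly (Li(x) is a better estimate).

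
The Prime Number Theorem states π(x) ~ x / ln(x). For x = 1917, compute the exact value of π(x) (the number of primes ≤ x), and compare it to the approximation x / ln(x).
π(1917) = 293;  x/ln(x) ≈ 253.62;  relative error ≈ 13.44%.

Directly count primes up to 1917: π(1917) = 293. The PNT approximation gives 1917/ln(1917) ≈ 1917/7.55852 ≈ 253.62. Relative error (π(x) − x/ln(x)) / π(x) ≈ 13.44%; the approximation is known to undercount slightly (Li(x) is a better estimate).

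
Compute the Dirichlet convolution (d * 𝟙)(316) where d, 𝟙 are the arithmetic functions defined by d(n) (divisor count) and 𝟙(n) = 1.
(d * 𝟙)(316) = 18

Divisors of 316: [1, 2, 4, 79, 158, 316]. For each d | 316:
  d = 1: d(1) · 𝟙(316/1) = 1 · 1 = 1
  d = 2: d(2) · 𝟙(316/2) = 2 · 1 = 2
  d = 4: d(4) · 𝟙(316/4) = 3 · 1 = 3
  d = 79: d(79) · 𝟙(316/79) = 2 · 1 = 2
  d = 158: d(158) · 𝟙(316/158) = 4 · 1 = 4
  d = 316: d(316) · 𝟙(316/316) = 6 · 1 = 6
Summing: (d * 𝟙)(316) = 1 + 2 + 3 + 2 + 4 + 6 = 18.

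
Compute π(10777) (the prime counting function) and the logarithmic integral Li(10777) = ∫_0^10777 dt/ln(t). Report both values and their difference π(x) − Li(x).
π(10777) = 1312;  Li(10777) ≈ 1330.15;  π(x) − Li(x) ≈ -18.15.

Direct count of primes ≤ 10777 gives π(10777) = 1312. Numerical evaluation of the logarithmic integral gives Li(10777) ≈ 1330.15. The difference π(x) − Li(x) ≈ -18.15 is typically negative for small/moderate x (Li(x) overestimates), though Littlewood's theorem shows this sign changes infinitely often.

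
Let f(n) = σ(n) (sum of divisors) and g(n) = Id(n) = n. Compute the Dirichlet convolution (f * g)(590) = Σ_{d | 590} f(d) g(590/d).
(σ * Id)(590) = 6545

Divisors of 590: [1, 2, 5, 10, 59, 118, 295, 590]. For each d | 590:
  d = 1: σ(1) · Id(590/1) = 1 · 590 = 590
  d = 2: σ(2) · Id(590/2) = 3 · 295 = 885
  d = 5: σ(5) · Id(590/5) = 6 · 118 = 708
  d = 10: σ(10) · Id(590/10) = 18 · 59 = 1062
  d = 59: σ(59) · Id(590/59) = 60 · 10 = 600
  d = 118: σ(118) · Id(590/118) = 180 · 5 = 900
  d = 295: σ(295) · Id(590/295) = 360 · 2 = 720
  d = 590: σ(590) · Id(590/590) = 1080 · 1 = 1080
Summing: (σ * Id)(590) = 590 + 885 + 708 + 1062 + 600 + 900 + 720 + 1080 = 6545.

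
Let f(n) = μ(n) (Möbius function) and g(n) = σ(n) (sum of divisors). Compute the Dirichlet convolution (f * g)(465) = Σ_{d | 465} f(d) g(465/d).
(μ * σ)(465) = 465

Divisors of 465: [1, 3, 5, 15, 31, 93, 155, 465]. For each d | 465:
  d = 1: μ(1) · σ(465/1) = 1 · 768 = 768
  d = 3: μ(3) · σ(465/3) = -1 · 192 = -192
  d = 5: μ(5) · σ(465/5) = -1 · 128 = -128
  d = 15: μ(15) · σ(465/15) = 1 · 32 = 32
  d = 31: μ(31) · σ(465/31) = -1 · 24 = -24
  d = 93: μ(93) · σ(465/93) = 1 · 6 = 6
  d = 155: μ(155) · σ(465/155) = 1 · 4 = 4
  d = 465: μ(465) · σ(465/465) = -1 · 1 = -1
Summing: (μ * σ)(465) = 768 + -192 + -128 + 32 + -24 + 6 + 4 + -1 = 465.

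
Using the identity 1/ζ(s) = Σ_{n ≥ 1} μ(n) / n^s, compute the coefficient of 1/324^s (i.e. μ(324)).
μ(324) = 0

Factor n = 324 = 2^2 · 3^4. μ(n) = 0 if any exponent ≥ 2 (not squarefree); otherwise μ(n) = (−1)^{ω(n)} where ω(n) is the number of distinct prime factors. Applying: μ(324) = 0.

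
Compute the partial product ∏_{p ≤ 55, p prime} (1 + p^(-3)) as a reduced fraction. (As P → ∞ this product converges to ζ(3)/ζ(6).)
∏ = 1193284353855226596885466673602596175872/1009953283877483663098780766542609340885

The primes p ≤ 55 are [2, 3, 5, 7, 11, 13, 17, 19, 23, 29, 31, 37, 41, 43, 47, 53]. For each, (1 + 1/p^3) = (p^3 + 1)/p^3. Multiplying these fractions over p ∈ [2, 3, 5, 7, 11, 13, 17, 19, 23, 29, 31, 37, 41, 43, 47, 53] gives 1193284353855226596885466673602596175872/1009953283877483663098780766542609340885. (In the limit P → ∞ this tends to ζ(3)/ζ(6).)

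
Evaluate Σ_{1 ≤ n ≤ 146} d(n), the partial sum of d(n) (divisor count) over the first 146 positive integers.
Σ_{n ≤ 146} d(n) = 754

Compute d(n) for each 1 ≤ n ≤ 146: d(1) = 1, d(2) = 2, d(3) = 2, d(4) = 3, d(5) = 2, d(6) = 4, d(7) = 2, d(8) = 4, d(9) = 3, d(10) = 4, d(11) = 2, d(12) = 6, d(13) = 2, d(14) = 4, d(15) = 4, d(16) = 5, d(17) = 2, d(18) = 6, d(19) = 2, d(20) = 6, d(21) = 4, d(22) = 4, d(23) = 2, d(24) = 8, d(25) = 3, d(26) = 4, d(27) = 4, d(28) = 6, d(29) = 2, d(30) = 8, d(31) = 2, d(32) = 6, d(33) = 4, d(34) = 4, d(35) = 4, d(36) = 9, d(37) = 2, d(38) = 4, d(39) = 4, d(40) = 8, d(41) = 2, d(42) = 8, d(43) = 2, d(44) = 6, d(45) = 6, d(46) = 4, d(47) = 2, d(48) = 10, d(49) = 3, d(50) = 6, d(51) = 4, d(52) = 6, d(53) = 2, d(54) = 8, d(55) = 4, d(56) = 8, d(57) = 4, d(58) = 4, d(59) = 2, d(60) = 12, d(61) = 2, d(62) = 4, d(63) = 6, d(64) = 7, d(65) = 4, d(66) = 8, d(67) = 2, d(68) = 6, d(69) = 4, d(70) = 8, d(71) = 2, d(72) = 12, d(73) = 2, d(74) = 4, d(75) = 6, d(76) = 6, d(77) = 4, d(78) = 8, d(79) = 2, d(80) = 10, d(81) = 5, d(82) = 4, d(83) = 2, d(84) = 12, d(85) = 4, d(86) = 4, d(87) = 4, d(88) = 8, d(89) = 2, d(90) = 12, d(91) = 4, d(92) = 6, d(93) = 4, d(94) = 4, d(95) = 4, d(96) = 12, d(97) = 2, d(98) = 6, d(99) = 6, d(100) = 9, d(101) = 2, d(102) = 8, d(103) = 2, d(104) = 8, d(105) = 8, d(106) = 4, d(107) = 2, d(108) = 12, d(109) = 2, d(110) = 8, d(111) = 4, d(112) = 10, d(113) = 2, d(114) = 8, d(115) = 4, d(116) = 6, d(117) = 6, d(118) = 4, d(119) = 4, d(120) = 16, d(121) = 3, d(122) = 4, d(123) = 4, d(124) = 6, d(125) = 4, d(126) = 12, d(127) = 2, d(128) = 8, d(129) = 4, d(130) = 8, d(131) = 2, d(132) = 12, d(133) = 4, d(134) = 4, d(135) = 8, d(136) = 8, d(137) = 2, d(138) = 8, d(139) = 2, d(140) = 12, d(141) = 4, d(142) = 4, d(143) = 4, d(144) = 15, d(145) = 4, d(146) = 4. Summing all 146 values: 754. (Dirichlet's divisor formula: Σ_{n ≤ x} d(n) = x ln(x) + (2γ − 1) x + O(√x). For x = 146, the asymptotic estimate is ≈ 750.15.)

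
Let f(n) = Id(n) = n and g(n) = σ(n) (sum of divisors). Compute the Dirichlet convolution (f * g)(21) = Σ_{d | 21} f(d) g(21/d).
(Id * σ)(21) = 105

Divisors of 21: [1, 3, 7, 21]. For each d | 21:
  d = 1: Id(1) · σ(21/1) = 1 · 32 = 32
  d = 3: Id(3) · σ(21/3) = 3 · 8 = 24
  d = 7: Id(7) · σ(21/7) = 7 · 4 = 28
  d = 21: Id(21) · σ(21/21) = 21 · 1 = 21
Summing: (Id * σ)(21) = 32 + 24 + 28 + 21 = 105.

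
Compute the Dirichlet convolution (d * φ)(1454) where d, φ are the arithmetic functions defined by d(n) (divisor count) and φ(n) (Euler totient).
(d * φ)(1454) = 2184

Divisors of 1454: [1, 2, 727, 1454]. For each d | 1454:
  d = 1: d(1) · φ(1454/1) = 1 · 726 = 726
  d = 2: d(2) · φ(1454/2) = 2 · 726 = 1452
  d = 727: d(727) · φ(1454/727) = 2 · 1 = 2
  d = 1454: d(1454) · φ(1454/1454) = 4 · 1 = 4
Summing: (d * φ)(1454) = 726 + 1452 + 2 + 4 = 2184.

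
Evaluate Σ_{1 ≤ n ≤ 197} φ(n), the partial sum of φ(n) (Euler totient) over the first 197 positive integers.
Σ_{n ≤ 197} φ(n) = 11894

Compute φ(n) for each 1 ≤ n ≤ 197: φ(1) = 1, φ(2) = 1, φ(3) = 2, φ(4) = 2, φ(5) = 4, φ(6) = 2, φ(7) = 6, φ(8) = 4, φ(9) = 6, φ(10) = 4, φ(11) = 10, φ(12) = 4, φ(13) = 12, φ(14) = 6, φ(15) = 8, φ(16) = 8, φ(17) = 16, φ(18) = 6, φ(19) = 18, φ(20) = 8, φ(21) = 12, φ(22) = 10, φ(23) = 22, φ(24) = 8, φ(25) = 20, φ(26) = 12, φ(27) = 18, φ(28) = 12, φ(29) = 28, φ(30) = 8, φ(31) = 30, φ(32) = 16, φ(33) = 20, φ(34) = 16, φ(35) = 24, φ(36) = 12, φ(37) = 36, φ(38) = 18, φ(39) = 24, φ(40) = 16, φ(41) = 40, φ(42) = 12, φ(43) = 42, φ(44) = 20, φ(45) = 24, φ(46) = 22, φ(47) = 46, φ(48) = 16, φ(49) = 42, φ(50) = 20, φ(51) = 32, φ(52) = 24, φ(53) = 52, φ(54) = 18, φ(55) = 40, φ(56) = 24, φ(57) = 36, φ(58) = 28, φ(59) = 58, φ(60) = 16, φ(61) = 60, φ(62) = 30, φ(63) = 36, φ(64) = 32, φ(65) = 48, φ(66) = 20, φ(67) = 66, φ(68) = 32, φ(69) = 44, φ(70) = 24, φ(71) = 70, φ(72) = 24, φ(73) = 72, φ(74) = 36, φ(75) = 40, φ(76) = 36, φ(77) = 60, φ(78) = 24, φ(79) = 78, φ(80) = 32, φ(81) = 54, φ(82) = 40, φ(83) = 82, φ(84) = 24, φ(85) = 64, φ(86) = 42, φ(87) = 56, φ(88) = 40, φ(89) = 88, φ(90) = 24, φ(91) = 72, φ(92) = 44, φ(93) = 60, φ(94) = 46, φ(95) = 72, φ(96) = 32, φ(97) = 96, φ(98) = 42, φ(99) = 60, φ(100) = 40, φ(101) = 100, φ(102) = 32, φ(103) = 102, φ(104) = 48, φ(105) = 48, φ(106) = 52, φ(107) = 106, φ(108) = 36, φ(109) = 108, φ(110) = 40, φ(111) = 72, φ(112) = 48, φ(113) = 112, φ(114) = 36, φ(115) = 88, φ(116) = 56, φ(117) = 72, φ(118) = 58, φ(119) = 96, φ(120) = 32, φ(121) = 110, φ(122) = 60, φ(123) = 80, φ(124) = 60, φ(125) = 100, φ(126) = 36, φ(127) = 126, φ(128) = 64, φ(129) = 84, φ(130) = 48, φ(131) = 130, φ(132) = 40, φ(133) = 108, φ(134) = 66, φ(135) = 72, φ(136) = 64, φ(137) = 136, φ(138) = 44, φ(139) = 138, φ(140) = 48, φ(141) = 92, φ(142) = 70, φ(143) = 120, φ(144) = 48, φ(145) = 112, φ(146) = 72, φ(147) = 84, φ(148) = 72, φ(149) = 148, φ(150) = 40, φ(151) = 150, φ(152) = 72, φ(153) = 96, φ(154) = 60, φ(155) = 120, φ(156) = 48, φ(157) = 156, φ(158) = 78, φ(159) = 104, φ(160) = 64, φ(161) = 132, φ(162) = 54, φ(163) = 162, φ(164) = 80, φ(165) = 80, φ(166) = 82, φ(167) = 166, φ(168) = 48, φ(169) = 156, φ(170) = 64, φ(171) = 108, φ(172) = 84, φ(173) = 172, φ(174) = 56, φ(175) = 120, φ(176) = 80, φ(177) = 116, φ(178) = 88, φ(179) = 178, φ(180) = 48, φ(181) = 180, φ(182) = 72, φ(183) = 120, φ(184) = 88, φ(185) = 144, φ(186) = 60, φ(187) = 160, φ(188) = 92, φ(189) = 108, φ(190) = 72, φ(191) = 190, φ(192) = 64, φ(193) = 192, φ(194) = 96, φ(195) = 96, φ(196) = 84, φ(197) = 196. Summing all 197 values: 11894. (Average order: Σ_{n ≤ x} φ(n) ~ (3/π²) x². For x = 197, (3/π²)·197² ≈ 11796.52.)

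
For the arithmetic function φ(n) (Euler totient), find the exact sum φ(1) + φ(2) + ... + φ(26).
Σ_{n ≤ 26} φ(n) = 212

Compute φ(n) for each 1 ≤ n ≤ 26: φ(1) = 1, φ(2) = 1, φ(3) = 2, φ(4) = 2, φ(5) = 4, φ(6) = 2, φ(7) = 6, φ(8) = 4, φ(9) = 6, φ(10) = 4, φ(11) = 10, φ(12) = 4, φ(13) = 12, φ(14) = 6, φ(15) = 8, φ(16) = 8, φ(17) = 16, φ(18) = 6, φ(19) = 18, φ(20) = 8, φ(21) = 12, φ(22) = 10, φ(23) = 22, φ(24) = 8, φ(25) = 20, φ(26) = 12. Summing all 26 values: 212. (Average order: Σ_{n ≤ x} φ(n) ~ (3/π²) x². For x = 26, (3/π²)·26² ≈ 205.48.)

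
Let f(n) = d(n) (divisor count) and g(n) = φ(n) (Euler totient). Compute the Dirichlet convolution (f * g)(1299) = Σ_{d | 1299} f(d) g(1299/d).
(d * φ)(1299) = 1736

Divisors of 1299: [1, 3, 433, 1299]. For each d | 1299:
  d = 1: d(1) · φ(1299/1) = 1 · 864 = 864
  d = 3: d(3) · φ(1299/3) = 2 · 432 = 864
  d = 433: d(433) · φ(1299/433) = 2 · 2 = 4
  d = 1299: d(1299) · φ(1299/1299) = 4 · 1 = 4
Summing: (d * φ)(1299) = 864 + 864 + 4 + 4 = 1736.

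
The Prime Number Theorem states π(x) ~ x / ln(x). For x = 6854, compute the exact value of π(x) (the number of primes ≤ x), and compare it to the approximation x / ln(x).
π(6854) = 881;  x/ln(x) ≈ 775.99;  relative error ≈ 11.92%.

Directly count primes up to 6854: π(6854) = 881. The PNT approximation gives 6854/ln(6854) ≈ 6854/8.83259 ≈ 775.99. Relative error (π(x) − x/ln(x)) / π(x) ≈ 11.92%; the approximation is known to undercount slightly (Li(x) is a better estimate).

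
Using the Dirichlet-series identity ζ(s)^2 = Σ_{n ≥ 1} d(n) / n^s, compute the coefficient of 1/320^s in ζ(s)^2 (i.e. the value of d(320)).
d(320) = 14

ζ(s)^2 = (Σ 1/m^s)(Σ 1/k^s). The coefficient of 1/n^s in the product is the number of ordered pairs (m, k) with mk = n, which equals d(n). For n = 320, divisors are [1, 2, 4, 5, 8, 10, 16, 20, 32, 40, 64, 80, 160, 320], so d(320) = 14.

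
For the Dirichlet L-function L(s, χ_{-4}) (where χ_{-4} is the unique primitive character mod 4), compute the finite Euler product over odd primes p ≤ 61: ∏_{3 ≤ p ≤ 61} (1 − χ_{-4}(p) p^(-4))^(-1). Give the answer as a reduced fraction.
∏ = 81934214988902113115031508050672702841756592198516788686922065253543/82850154482442028729801746725895742819441886414557775886809038848000

The odd primes p ≤ 61 are [3, 5, 7, 11, 13, 17, 19, 23, 29, 31, 37, 41, 43, 47, 53, 59, 61]. For each, χ(p) = 1 if p ≡ 1 mod 4, χ(p) = −1 if p ≡ 3 mod 4. Taking (1 − χ(p)/p^4)^(-1) = p^4/(p^4 − χ(p)): (1 − (-1)/3^4)^(-1) · (1 − (1)/5^4)^(-1) · (1 − (-1)/7^4)^(-1) · (1 − (-1)/11^4)^(-1) · (1 − (1)/13^4)^(-1) · (1 − (1)/17^4)^(-1) · (1 − (-1)/19^4)^(-1) · (1 − (-1)/23^4)^(-1) · (1 − (1)/29^4)^(-1) · (1 − (-1)/31^4)^(-1) · (1 − (1)/37^4)^(-1) · (1 − (1)/41^4)^(-1) · (1 − (-1)/43^4)^(-1) · (1 − (-1)/47^4)^(-1) · (1 − (1)/53^4)^(-1) · (1 − (-1)/59^4)^(-1) · (1 − (1)/61^4)^(-1) = 81934214988902113115031508050672702841756592198516788686922065253543/82850154482442028729801746725895742819441886414557775886809038848000.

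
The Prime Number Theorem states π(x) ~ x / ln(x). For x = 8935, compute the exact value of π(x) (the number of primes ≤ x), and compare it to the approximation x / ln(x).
π(8935) = 1111;  x/ln(x) ≈ 982.11;  relative error ≈ 11.60%.

Directly count primes up to 8935: π(8935) = 1111. The PNT approximation gives 8935/ln(8935) ≈ 8935/9.09773 ≈ 982.11. Relative error (π(x) − x/ln(x)) / π(x) ≈ 11.60%; the approximation is known to undercount slightly (Li(x) is a better estimate).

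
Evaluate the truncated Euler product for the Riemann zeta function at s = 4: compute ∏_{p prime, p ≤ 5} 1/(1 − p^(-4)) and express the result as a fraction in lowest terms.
∏ = 225/208

The primes p ≤ 5 are [2, 3, 5]. For each prime, (1 − 1/p^4)^(-1) = p^4 / (p^4 − 1). The product is (1 − 1/2^4)^(-1), (1 − 1/3^4)^(-1), (1 − 1/5^4)^(-1) = ∏ p^4 / (p^4 − 1) = 225/208.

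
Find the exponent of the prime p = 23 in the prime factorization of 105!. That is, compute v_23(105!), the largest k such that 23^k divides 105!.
v_23(105!) = 4

Legendre's formula: v_p(n!) = Σ_{k ≥ 1} ⌊n / p^k⌋. For p = 23, n = 105, the terms are:
  ⌊105/23^1⌋ = ⌊105/23⌋ = 4
(the next term ⌊105/23^2⌋ = 0, terminating the sum). Summing: v_23(105!) = 4 = 4.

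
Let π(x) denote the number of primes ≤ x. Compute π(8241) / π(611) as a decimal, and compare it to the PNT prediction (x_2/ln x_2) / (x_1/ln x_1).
π(8241)/π(611) = 1034/111 ≈ 9.3153;  PNT prediction ≈ 9.5959.

π(611) = 111 and π(8241) = 1034, so π(8241)/π(611) ≈ 9.3153. The PNT-predicted ratio is (8241/ln(8241)) / (611/ln(611)) ≈ 9.5959. The two agree to within a few percent, as expected.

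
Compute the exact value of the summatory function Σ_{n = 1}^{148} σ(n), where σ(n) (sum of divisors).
Σ_{n ≤ 148} σ(n) = 18082

Compute σ(n) for each 1 ≤ n ≤ 148: σ(1) = 1, σ(2) = 3, σ(3) = 4, σ(4) = 7, σ(5) = 6, σ(6) = 12, σ(7) = 8, σ(8) = 15, σ(9) = 13, σ(10) = 18, σ(11) = 12, σ(12) = 28, σ(13) = 14, σ(14) = 24, σ(15) = 24, σ(16) = 31, σ(17) = 18, σ(18) = 39, σ(19) = 20, σ(20) = 42, σ(21) = 32, σ(22) = 36, σ(23) = 24, σ(24) = 60, σ(25) = 31, σ(26) = 42, σ(27) = 40, σ(28) = 56, σ(29) = 30, σ(30) = 72, σ(31) = 32, σ(32) = 63, σ(33) = 48, σ(34) = 54, σ(35) = 48, σ(36) = 91, σ(37) = 38, σ(38) = 60, σ(39) = 56, σ(40) = 90, σ(41) = 42, σ(42) = 96, σ(43) = 44, σ(44) = 84, σ(45) = 78, σ(46) = 72, σ(47) = 48, σ(48) = 124, σ(49) = 57, σ(50) = 93, σ(51) = 72, σ(52) = 98, σ(53) = 54, σ(54) = 120, σ(55) = 72, σ(56) = 120, σ(57) = 80, σ(58) = 90, σ(59) = 60, σ(60) = 168, σ(61) = 62, σ(62) = 96, σ(63) = 104, σ(64) = 127, σ(65) = 84, σ(66) = 144, σ(67) = 68, σ(68) = 126, σ(69) = 96, σ(70) = 144, σ(71) = 72, σ(72) = 195, σ(73) = 74, σ(74) = 114, σ(75) = 124, σ(76) = 140, σ(77) = 96, σ(78) = 168, σ(79) = 80, σ(80) = 186, σ(81) = 121, σ(82) = 126, σ(83) = 84, σ(84) = 224, σ(85) = 108, σ(86) = 132, σ(87) = 120, σ(88) = 180, σ(89) = 90, σ(90) = 234, σ(91) = 112, σ(92) = 168, σ(93) = 128, σ(94) = 144, σ(95) = 120, σ(96) = 252, σ(97) = 98, σ(98) = 171, σ(99) = 156, σ(100) = 217, σ(101) = 102, σ(102) = 216, σ(103) = 104, σ(104) = 210, σ(105) = 192, σ(106) = 162, σ(107) = 108, σ(108) = 280, σ(109) = 110, σ(110) = 216, σ(111) = 152, σ(112) = 248, σ(113) = 114, σ(114) = 240, σ(115) = 144, σ(116) = 210, σ(117) = 182, σ(118) = 180, σ(119) = 144, σ(120) = 360, σ(121) = 133, σ(122) = 186, σ(123) = 168, σ(124) = 224, σ(125) = 156, σ(126) = 312, σ(127) = 128, σ(128) = 255, σ(129) = 176, σ(130) = 252, σ(131) = 132, σ(132) = 336, σ(133) = 160, σ(134) = 204, σ(135) = 240, σ(136) = 270, σ(137) = 138, σ(138) = 288, σ(139) = 140, σ(140) = 336, σ(141) = 192, σ(142) = 216, σ(143) = 168, σ(144) = 403, σ(145) = 180, σ(146) = 222, σ(147) = 228, σ(148) = 266. Summing all 148 values: 18082. (Average order: Σ_{n ≤ x} σ(n) ~ (π²/12) x². For x = 148, (π²/12)·148² ≈ 18015.32.)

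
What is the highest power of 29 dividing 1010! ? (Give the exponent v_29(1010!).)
v_29(1010!) = 35

Legendre's formula: v_p(n!) = Σ_{k ≥ 1} ⌊n / p^k⌋. For p = 29, n = 1010, the terms are:
  ⌊1010/29^1⌋ = ⌊1010/29⌋ = 34
  ⌊1010/29^2⌋ = ⌊1010/841⌋ = 1
(the next term ⌊1010/29^3⌋ = 0, terminating the sum). Summing: v_29(1010!) = 34 + 1 = 35.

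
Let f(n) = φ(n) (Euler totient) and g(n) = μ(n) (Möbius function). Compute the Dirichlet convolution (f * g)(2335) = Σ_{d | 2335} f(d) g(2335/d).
(φ * μ)(2335) = 1395

Divisors of 2335: [1, 5, 467, 2335]. For each d | 2335:
  d = 1: φ(1) · μ(2335/1) = 1 · 1 = 1
  d = 5: φ(5) · μ(2335/5) = 4 · -1 = -4
  d = 467: φ(467) · μ(2335/467) = 466 · -1 = -466
  d = 2335: φ(2335) · μ(2335/2335) = 1864 · 1 = 1864
Summing: (φ * μ)(2335) = 1 + -4 + -466 + 1864 = 1395.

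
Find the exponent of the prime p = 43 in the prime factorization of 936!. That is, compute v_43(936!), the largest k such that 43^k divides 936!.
v_43(936!) = 21

Legendre's formula: v_p(n!) = Σ_{k ≥ 1} ⌊n / p^k⌋. For p = 43, n = 936, the terms are:
  ⌊936/43^1⌋ = ⌊936/43⌋ = 21
(the next term ⌊936/43^2⌋ = 0, terminating the sum). Summing: v_43(936!) = 21 = 21.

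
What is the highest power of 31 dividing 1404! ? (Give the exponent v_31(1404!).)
v_31(1404!) = 46

Legendre's formula: v_p(n!) = Σ_{k ≥ 1} ⌊n / p^k⌋. For p = 31, n = 1404, the terms are:
  ⌊1404/31^1⌋ = ⌊1404/31⌋ = 45
  ⌊1404/31^2⌋ = ⌊1404/961⌋ = 1
(the next term ⌊1404/31^3⌋ = 0, terminating the sum). Summing: v_31(1404!) = 45 + 1 = 46.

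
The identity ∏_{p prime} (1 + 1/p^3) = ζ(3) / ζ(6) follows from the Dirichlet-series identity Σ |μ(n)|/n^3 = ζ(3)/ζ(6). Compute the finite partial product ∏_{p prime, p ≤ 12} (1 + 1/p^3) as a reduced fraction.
∏ = 1374624/1164625

The primes p ≤ 12 are [2, 3, 5, 7, 11]. For each, (1 + 1/p^3) = (p^3 + 1)/p^3. Multiplying these fractions over p ∈ [2, 3, 5, 7, 11] gives 1374624/1164625. (In the limit P → ∞ this tends to ζ(3)/ζ(6).)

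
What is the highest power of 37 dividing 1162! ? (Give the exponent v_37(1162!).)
v_37(1162!) = 31

Legendre's formula: v_p(n!) = Σ_{k ≥ 1} ⌊n / p^k⌋. For p = 37, n = 1162, the terms are:
  ⌊1162/37^1⌋ = ⌊1162/37⌋ = 31
(the next term ⌊1162/37^2⌋ = 0, terminating the sum). Summing: v_37(1162!) = 31 = 31.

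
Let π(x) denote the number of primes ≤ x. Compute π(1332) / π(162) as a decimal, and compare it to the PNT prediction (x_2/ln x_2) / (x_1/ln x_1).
π(1332)/π(162) = 217/37 ≈ 5.8649;  PNT prediction ≈ 5.8144.

π(162) = 37 and π(1332) = 217, so π(1332)/π(162) ≈ 5.8649. The PNT-predicted ratio is (1332/ln(1332)) / (162/ln(162)) ≈ 5.8144. The two agree to within a few percent, as expected.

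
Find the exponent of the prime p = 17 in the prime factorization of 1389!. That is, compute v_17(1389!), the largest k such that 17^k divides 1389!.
v_17(1389!) = 85

Legendre's formula: v_p(n!) = Σ_{k ≥ 1} ⌊n / p^k⌋. For p = 17, n = 1389, the terms are:
  ⌊1389/17^1⌋ = ⌊1389/17⌋ = 81
  ⌊1389/17^2⌋ = ⌊1389/289⌋ = 4
(the next term ⌊1389/17^3⌋ = 0, terminating the sum). Summing: v_17(1389!) = 81 + 4 = 85.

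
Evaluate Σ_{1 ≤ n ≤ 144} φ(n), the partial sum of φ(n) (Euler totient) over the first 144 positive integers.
Σ_{n ≤ 144} φ(n) = 6330

Compute φ(n) for each 1 ≤ n ≤ 144: φ(1) = 1, φ(2) = 1, φ(3) = 2, φ(4) = 2, φ(5) = 4, φ(6) = 2, φ(7) = 6, φ(8) = 4, φ(9) = 6, φ(10) = 4, φ(11) = 10, φ(12) = 4, φ(13) = 12, φ(14) = 6, φ(15) = 8, φ(16) = 8, φ(17) = 16, φ(18) = 6, φ(19) = 18, φ(20) = 8, φ(21) = 12, φ(22) = 10, φ(23) = 22, φ(24) = 8, φ(25) = 20, φ(26) = 12, φ(27) = 18, φ(28) = 12, φ(29) = 28, φ(30) = 8, φ(31) = 30, φ(32) = 16, φ(33) = 20, φ(34) = 16, φ(35) = 24, φ(36) = 12, φ(37) = 36, φ(38) = 18, φ(39) = 24, φ(40) = 16, φ(41) = 40, φ(42) = 12, φ(43) = 42, φ(44) = 20, φ(45) = 24, φ(46) = 22, φ(47) = 46, φ(48) = 16, φ(49) = 42, φ(50) = 20, φ(51) = 32, φ(52) = 24, φ(53) = 52, φ(54) = 18, φ(55) = 40, φ(56) = 24, φ(57) = 36, φ(58) = 28, φ(59) = 58, φ(60) = 16, φ(61) = 60, φ(62) = 30, φ(63) = 36, φ(64) = 32, φ(65) = 48, φ(66) = 20, φ(67) = 66, φ(68) = 32, φ(69) = 44, φ(70) = 24, φ(71) = 70, φ(72) = 24, φ(73) = 72, φ(74) = 36, φ(75) = 40, φ(76) = 36, φ(77) = 60, φ(78) = 24, φ(79) = 78, φ(80) = 32, φ(81) = 54, φ(82) = 40, φ(83) = 82, φ(84) = 24, φ(85) = 64, φ(86) = 42, φ(87) = 56, φ(88) = 40, φ(89) = 88, φ(90) = 24, φ(91) = 72, φ(92) = 44, φ(93) = 60, φ(94) = 46, φ(95) = 72, φ(96) = 32, φ(97) = 96, φ(98) = 42, φ(99) = 60, φ(100) = 40, φ(101) = 100, φ(102) = 32, φ(103) = 102, φ(104) = 48, φ(105) = 48, φ(106) = 52, φ(107) = 106, φ(108) = 36, φ(109) = 108, φ(110) = 40, φ(111) = 72, φ(112) = 48, φ(113) = 112, φ(114) = 36, φ(115) = 88, φ(116) = 56, φ(117) = 72, φ(118) = 58, φ(119) = 96, φ(120) = 32, φ(121) = 110, φ(122) = 60, φ(123) = 80, φ(124) = 60, φ(125) = 100, φ(126) = 36, φ(127) = 126, φ(128) = 64, φ(129) = 84, φ(130) = 48, φ(131) = 130, φ(132) = 40, φ(133) = 108, φ(134) = 66, φ(135) = 72, φ(136) = 64, φ(137) = 136, φ(138) = 44, φ(139) = 138, φ(140) = 48, φ(141) = 92, φ(142) = 70, φ(143) = 120, φ(144) = 48. Summing all 144 values: 6330. (Average order: Σ_{n ≤ x} φ(n) ~ (3/π²) x². For x = 144, (3/π²)·144² ≈ 6302.99.)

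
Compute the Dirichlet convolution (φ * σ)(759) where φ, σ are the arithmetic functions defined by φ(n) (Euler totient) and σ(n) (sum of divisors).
(φ * σ)(759) = 6072

Divisors of 759: [1, 3, 11, 23, 33, 69, 253, 759]. For each d | 759:
  d = 1: φ(1) · σ(759/1) = 1 · 1152 = 1152
  d = 3: φ(3) · σ(759/3) = 2 · 288 = 576
  d = 11: φ(11) · σ(759/11) = 10 · 96 = 960
  d = 23: φ(23) · σ(759/23) = 22 · 48 = 1056
  d = 33: φ(33) · σ(759/33) = 20 · 24 = 480
  d = 69: φ(69) · σ(759/69) = 44 · 12 = 528
  d = 253: φ(253) · σ(759/253) = 220 · 4 = 880
  d = 759: φ(759) · σ(759/759) = 440 · 1 = 440
Summing: (φ * σ)(759) = 1152 + 576 + 960 + 1056 + 480 + 528 + 880 + 440 = 6072.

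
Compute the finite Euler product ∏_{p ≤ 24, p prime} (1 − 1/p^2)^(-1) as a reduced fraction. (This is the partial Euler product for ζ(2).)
∏ = 718188003533/440301256704

The primes p ≤ 24 are [2, 3, 5, 7, 11, 13, 17, 19, 23]. For each prime, (1 − 1/p^2)^(-1) = p^2 / (p^2 − 1). The product is (1 − 1/2^2)^(-1), (1 − 1/3^2)^(-1), (1 − 1/5^2)^(-1), (1 − 1/7^2)^(-1), (1 − 1/11^2)^(-1), (1 − 1/13^2)^(-1), (1 − 1/17^2)^(-1), (1 − 1/19^2)^(-1), (1 − 1/23^2)^(-1) = ∏ p^2 / (p^2 − 1) = 718188003533/440301256704.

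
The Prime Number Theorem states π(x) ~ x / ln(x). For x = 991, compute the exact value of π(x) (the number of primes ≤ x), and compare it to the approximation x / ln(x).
π(991) = 167;  x/ln(x) ≈ 143.65;  relative error ≈ 13.98%.

Directly count primes up to 991: π(991) = 167. The PNT approximation gives 991/ln(991) ≈ 991/6.89871 ≈ 143.65. Relative error (π(x) − x/ln(x)) / π(x) ≈ 13.98%; the approximation is known to undercount slightly (Li(x) is a better estimate).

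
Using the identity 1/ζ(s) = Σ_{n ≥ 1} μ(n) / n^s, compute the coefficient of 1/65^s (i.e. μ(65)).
μ(65) = 1

Factor n = 65 = 5 · 13. μ(n) = 0 if any exponent ≥ 2 (not squarefree); otherwise μ(n) = (−1)^{ω(n)} where ω(n) is the number of distinct prime factors. Applying: μ(65) = 1.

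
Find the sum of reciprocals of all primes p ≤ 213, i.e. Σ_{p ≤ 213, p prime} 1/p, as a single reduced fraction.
Σ 1/p = 3215488142498485484492183158345029261034221047849345857469577412562094716564064084247/1645783550795210387735581011435590727981167322669649249414629852197255934130751870910

π(213) = 47, so the primes ≤ 213 are [2, 3, 5, 7, 11, 13, 17, 19, 23, 29, 31, 37, 41, 43, 47, 53, 59, 61, 67, 71, 73, 79, 83, 89, 97, 101, 103, 107, 109, 113, 127, 131, 137, 139, 149, 151, 157, 163, 167, 173, 179, 181, 191, 193, 197, 199, 211]. Summing 1/p over these primes: 3215488142498485484492183158345029261034221047849345857469577412562094716564064084247/1645783550795210387735581011435590727981167322669649249414629852197255934130751870910 ≈ 1.9538. Mertens estimate ln ln(213) + 0.2615 ≈ 1.9407.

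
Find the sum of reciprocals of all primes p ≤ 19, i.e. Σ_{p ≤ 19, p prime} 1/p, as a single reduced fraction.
Σ 1/p = 14117683/9699690

π(19) = 8, so the primes ≤ 19 are [2, 3, 5, 7, 11, 13, 17, 19]. Summing 1/p over these primes: 14117683/9699690 ≈ 1.4555. Mertens estimate ln ln(19) + 0.2615 ≈ 1.3414.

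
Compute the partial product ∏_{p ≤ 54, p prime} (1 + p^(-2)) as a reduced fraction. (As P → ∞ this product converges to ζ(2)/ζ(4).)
∏ = 5396954168104720000000000/3563579332076505044832837

The primes p ≤ 54 are [2, 3, 5, 7, 11, 13, 17, 19, 23, 29, 31, 37, 41, 43, 47, 53]. For each, (1 + 1/p^2) = (p^2 + 1)/p^2. Multiplying these fractions over p ∈ [2, 3, 5, 7, 11, 13, 17, 19, 23, 29, 31, 37, 41, 43, 47, 53] gives 5396954168104720000000000/3563579332076505044832837. (In the limit P → ∞ this tends to ζ(2)/ζ(4).)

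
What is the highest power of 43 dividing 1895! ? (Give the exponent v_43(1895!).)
v_43(1895!) = 45

Legendre's formula: v_p(n!) = Σ_{k ≥ 1} ⌊n / p^k⌋. For p = 43, n = 1895, the terms are:
  ⌊1895/43^1⌋ = ⌊1895/43⌋ = 44
  ⌊1895/43^2⌋ = ⌊1895/1849⌋ = 1
(the next term ⌊1895/43^3⌋ = 0, terminating the sum). Summing: v_43(1895!) = 44 + 1 = 45.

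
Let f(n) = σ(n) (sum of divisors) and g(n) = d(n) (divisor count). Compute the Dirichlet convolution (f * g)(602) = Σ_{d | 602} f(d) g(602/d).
(σ * d)(602) = 2300

Divisors of 602: [1, 2, 7, 14, 43, 86, 301, 602]. For each d | 602:
  d = 1: σ(1) · d(602/1) = 1 · 8 = 8
  d = 2: σ(2) · d(602/2) = 3 · 4 = 12
  d = 7: σ(7) · d(602/7) = 8 · 4 = 32
  d = 14: σ(14) · d(602/14) = 24 · 2 = 48
  d = 43: σ(43) · d(602/43) = 44 · 4 = 176
  d = 86: σ(86) · d(602/86) = 132 · 2 = 264
  d = 301: σ(301) · d(602/301) = 352 · 2 = 704
  d = 602: σ(602) · d(602/602) = 1056 · 1 = 1056
Summing: (σ * d)(602) = 8 + 12 + 32 + 48 + 176 + 264 + 704 + 1056 = 2300.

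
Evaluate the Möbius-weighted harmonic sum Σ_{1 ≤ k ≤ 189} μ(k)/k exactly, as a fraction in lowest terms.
Σ μ(k)/k = -27041902300620416603296223594221152327628829604011718275600551594065857/5397346292805549782720214077673687806275517530364350655459511599582614290

Values of μ(k) for 1 ≤ k ≤ 189: μ(1) = 1, μ(2) = -1, μ(3) = -1, μ(5) = -1, μ(6) = 1, μ(7) = -1, μ(10) = 1, μ(11) = -1, μ(13) = -1, μ(14) = 1, μ(15) = 1, μ(17) = -1, μ(19) = -1, μ(21) = 1, μ(22) = 1, μ(23) = -1, μ(26) = 1, μ(29) = -1, μ(30) = -1, μ(31) = -1, μ(33) = 1, μ(34) = 1, μ(35) = 1, μ(37) = -1, μ(38) = 1, μ(39) = 1, μ(41) = -1, μ(42) = -1, μ(43) = -1, μ(46) = 1, μ(47) = -1, μ(51) = 1, μ(53) = -1, μ(55) = 1, μ(57) = 1, μ(58) = 1, μ(59) = -1, μ(61) = -1, μ(62) = 1, μ(65) = 1, μ(66) = -1, μ(67) = -1, μ(69) = 1, μ(70) = -1, μ(71) = -1, μ(73) = -1, μ(74) = 1, μ(77) = 1, μ(78) = -1, μ(79) = -1, μ(82) = 1, μ(83) = -1, μ(85) = 1, μ(86) = 1, μ(87) = 1, μ(89) = -1, μ(91) = 1, μ(93) = 1, μ(94) = 1, μ(95) = 1, μ(97) = -1, μ(101) = -1, μ(102) = -1, μ(103) = -1, μ(105) = -1, μ(106) = 1, μ(107) = -1, μ(109) = -1, μ(110) = -1, μ(111) = 1, μ(113) = -1, μ(114) = -1, μ(115) = 1, μ(118) = 1, μ(119) = 1, μ(122) = 1, μ(123) = 1, μ(127) = -1, μ(129) = 1, μ(130) = -1, μ(131) = -1, μ(133) = 1, μ(134) = 1, μ(137) = -1, μ(138) = -1, μ(139) = -1, μ(141) = 1, μ(142) = 1, μ(143) = 1, μ(145) = 1, μ(146) = 1, μ(149) = -1, μ(151) = -1, μ(154) = -1, μ(155) = 1, μ(157) = -1, μ(158) = 1, μ(159) = 1, μ(161) = 1, μ(163) = -1, μ(165) = -1, μ(166) = 1, μ(167) = -1, μ(170) = -1, μ(173) = -1, μ(174) = -1, μ(177) = 1, μ(178) = 1, μ(179) = -1, μ(181) = -1, μ(182) = -1, μ(183) = 1, μ(185) = 1, μ(186) = -1, μ(187) = 1, with μ = 0 on non-squarefree integers. Summing μ(k)/k for k where μ(k) ≠ 0 gives -27041902300620416603296223594221152327628829604011718275600551594065857/5397346292805549782720214077673687806275517530364350655459511599582614290 ≈ -0.0050. (PNT ⟺ this sum → 0 as n → ∞.)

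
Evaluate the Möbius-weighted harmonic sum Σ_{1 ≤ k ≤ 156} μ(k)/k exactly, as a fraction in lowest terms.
Σ μ(k)/k = 35386221418707905836854512026342273734410221837967216139/5364750833138837555449767529261714317873456270532298668855

Values of μ(k) for 1 ≤ k ≤ 156: μ(1) = 1, μ(2) = -1, μ(3) = -1, μ(5) = -1, μ(6) = 1, μ(7) = -1, μ(10) = 1, μ(11) = -1, μ(13) = -1, μ(14) = 1, μ(15) = 1, μ(17) = -1, μ(19) = -1, μ(21) = 1, μ(22) = 1, μ(23) = -1, μ(26) = 1, μ(29) = -1, μ(30) = -1, μ(31) = -1, μ(33) = 1, μ(34) = 1, μ(35) = 1, μ(37) = -1, μ(38) = 1, μ(39) = 1, μ(41) = -1, μ(42) = -1, μ(43) = -1, μ(46) = 1, μ(47) = -1, μ(51) = 1, μ(53) = -1, μ(55) = 1, μ(57) = 1, μ(58) = 1, μ(59) = -1, μ(61) = -1, μ(62) = 1, μ(65) = 1, μ(66) = -1, μ(67) = -1, μ(69) = 1, μ(70) = -1, μ(71) = -1, μ(73) = -1, μ(74) = 1, μ(77) = 1, μ(78) = -1, μ(79) = -1, μ(82) = 1, μ(83) = -1, μ(85) = 1, μ(86) = 1, μ(87) = 1, μ(89) = -1, μ(91) = 1, μ(93) = 1, μ(94) = 1, μ(95) = 1, μ(97) = -1, μ(101) = -1, μ(102) = -1, μ(103) = -1, μ(105) = -1, μ(106) = 1, μ(107) = -1, μ(109) = -1, μ(110) = -1, μ(111) = 1, μ(113) = -1, μ(114) = -1, μ(115) = 1, μ(118) = 1, μ(119) = 1, μ(122) = 1, μ(123) = 1, μ(127) = -1, μ(129) = 1, μ(130) = -1, μ(131) = -1, μ(133) = 1, μ(134) = 1, μ(137) = -1, μ(138) = -1, μ(139) = -1, μ(141) = 1, μ(142) = 1, μ(143) = 1, μ(145) = 1, μ(146) = 1, μ(149) = -1, μ(151) = -1, μ(154) = -1, μ(155) = 1, with μ = 0 on non-squarefree integers. Summing μ(k)/k for k where μ(k) ≠ 0 gives 35386221418707905836854512026342273734410221837967216139/5364750833138837555449767529261714317873456270532298668855 ≈ 0.0066. (PNT ⟺ this sum → 0 as n → ∞.)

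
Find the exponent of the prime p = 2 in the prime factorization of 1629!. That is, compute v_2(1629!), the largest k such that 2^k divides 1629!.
v_2(1629!) = 1622

Legendre's formula: v_p(n!) = Σ_{k ≥ 1} ⌊n / p^k⌋. For p = 2, n = 1629, the terms are:
  ⌊1629/2^1⌋ = ⌊1629/2⌋ = 814
  ⌊1629/2^2⌋ = ⌊1629/4⌋ = 407
  ⌊1629/2^3⌋ = ⌊1629/8⌋ = 203
  ⌊1629/2^4⌋ = ⌊1629/16⌋ = 101
  ⌊1629/2^5⌋ = ⌊1629/32⌋ = 50
  ⌊1629/2^6⌋ = ⌊1629/64⌋ = 25
  ⌊1629/2^7⌋ = ⌊1629/128⌋ = 12
  ⌊1629/2^8⌋ = ⌊1629/256⌋ = 6
  ⌊1629/2^9⌋ = ⌊1629/512⌋ = 3
  ⌊1629/2^10⌋ = ⌊1629/1024⌋ = 1
(the next term ⌊1629/2^11⌋ = 0, terminating the sum). Summing: v_2(1629!) = 814 + 407 + 203 + 101 + 50 + 25 + 12 + 6 + 3 + 1 = 1622.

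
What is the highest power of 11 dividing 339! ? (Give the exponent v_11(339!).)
v_11(339!) = 32

Legendre's formula: v_p(n!) = Σ_{k ≥ 1} ⌊n / p^k⌋. For p = 11, n = 339, the terms are:
  ⌊339/11^1⌋ = ⌊339/11⌋ = 30
  ⌊339/11^2⌋ = ⌊339/121⌋ = 2
(the next term ⌊339/11^3⌋ = 0, terminating the sum). Summing: v_11(339!) = 30 + 2 = 32.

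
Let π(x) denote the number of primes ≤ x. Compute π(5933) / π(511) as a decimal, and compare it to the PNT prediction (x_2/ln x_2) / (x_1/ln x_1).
π(5933)/π(511) = 779/97 ≈ 8.0309;  PNT prediction ≈ 8.3340.

π(511) = 97 and π(5933) = 779, so π(5933)/π(511) ≈ 8.0309. The PNT-predicted ratio is (5933/ln(5933)) / (511/ln(511)) ≈ 8.3340. The two agree to within a few percent, as expected.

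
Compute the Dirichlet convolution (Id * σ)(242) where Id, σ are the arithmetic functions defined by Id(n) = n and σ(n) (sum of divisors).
(Id * σ)(242) = 1930

Divisors of 242: [1, 2, 11, 22, 121, 242]. For each d | 242:
  d = 1: Id(1) · σ(242/1) = 1 · 399 = 399
  d = 2: Id(2) · σ(242/2) = 2 · 133 = 266
  d = 11: Id(11) · σ(242/11) = 11 · 36 = 396
  d = 22: Id(22) · σ(242/22) = 22 · 12 = 264
  d = 121: Id(121) · σ(242/121) = 121 · 3 = 363
  d = 242: Id(242) · σ(242/242) = 242 · 1 = 242
Summing: (Id * σ)(242) = 399 + 266 + 396 + 264 + 363 + 242 = 1930.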